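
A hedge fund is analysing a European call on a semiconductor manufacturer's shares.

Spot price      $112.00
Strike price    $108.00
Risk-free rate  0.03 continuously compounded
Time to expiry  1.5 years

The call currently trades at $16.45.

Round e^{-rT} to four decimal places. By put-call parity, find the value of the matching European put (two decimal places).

e^(−rT) = e^(−0.03·1.5) = 0.9560
Put-call parity: C − P = S − K·e^(−rT) = 112 − 108·0.9560 = 112 − 103.2480 = 8.7520
P = C − (C − P) = 16.45 − (8.7520) = 7.6980

$7.70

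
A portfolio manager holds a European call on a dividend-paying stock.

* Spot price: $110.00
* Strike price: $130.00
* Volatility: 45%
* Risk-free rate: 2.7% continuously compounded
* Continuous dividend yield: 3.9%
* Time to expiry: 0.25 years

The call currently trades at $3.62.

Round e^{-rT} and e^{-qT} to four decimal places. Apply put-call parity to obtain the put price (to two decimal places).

exp(−qT) = exp(−0.039·0.25) = 0.9903;  exp(−rT) = exp(−0.027·0.25) = 0.9933
Put-call parity: C − P = S·e^(−qT) − K·e^(−rT) = 110·0.9903 − 130·0.9933 = 108.9330 − 129.1290 = -20.1960
P = C − (C − P) = 3.62 − (-20.1960) = 23.8160

$23.82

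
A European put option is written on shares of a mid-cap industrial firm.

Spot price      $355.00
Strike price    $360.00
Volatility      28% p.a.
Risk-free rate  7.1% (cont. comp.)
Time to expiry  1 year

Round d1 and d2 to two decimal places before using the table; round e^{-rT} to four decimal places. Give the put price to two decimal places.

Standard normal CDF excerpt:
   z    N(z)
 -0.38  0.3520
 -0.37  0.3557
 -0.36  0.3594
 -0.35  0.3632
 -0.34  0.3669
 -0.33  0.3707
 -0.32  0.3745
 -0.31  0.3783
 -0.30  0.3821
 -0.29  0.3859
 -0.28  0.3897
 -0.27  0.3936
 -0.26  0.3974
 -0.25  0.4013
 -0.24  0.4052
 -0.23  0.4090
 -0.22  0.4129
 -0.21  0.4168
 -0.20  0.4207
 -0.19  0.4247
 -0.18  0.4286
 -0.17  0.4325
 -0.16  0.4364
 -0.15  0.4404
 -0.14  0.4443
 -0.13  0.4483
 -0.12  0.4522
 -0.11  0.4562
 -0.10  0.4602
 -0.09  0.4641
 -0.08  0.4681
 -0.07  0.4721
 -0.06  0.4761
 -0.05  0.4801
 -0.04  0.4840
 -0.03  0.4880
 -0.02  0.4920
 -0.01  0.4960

$29.41

σ√T = 0.28 × 1.0000 = 0.2800
d₁ = [ln(355/360) + (0.071 + 0.28²/2)·1] / 0.2800 = [-0.0140 + 0.1102] / 0.2800 = 0.3436 which rounds to 0.34
d₂ = d₁ − σ√T = 0.3436 − 0.2800 = 0.0636 which rounds to 0.06
exp(−rT) = exp(−0.071·1) = 0.9315
N(−d₂) = N(-0.06) = 0.4761;  N(−d₁) = N(-0.34) = 0.3669
P = 360·0.9315·0.4761 − 355·0.3669 = 159.6554 − 130.2495 = 29.4059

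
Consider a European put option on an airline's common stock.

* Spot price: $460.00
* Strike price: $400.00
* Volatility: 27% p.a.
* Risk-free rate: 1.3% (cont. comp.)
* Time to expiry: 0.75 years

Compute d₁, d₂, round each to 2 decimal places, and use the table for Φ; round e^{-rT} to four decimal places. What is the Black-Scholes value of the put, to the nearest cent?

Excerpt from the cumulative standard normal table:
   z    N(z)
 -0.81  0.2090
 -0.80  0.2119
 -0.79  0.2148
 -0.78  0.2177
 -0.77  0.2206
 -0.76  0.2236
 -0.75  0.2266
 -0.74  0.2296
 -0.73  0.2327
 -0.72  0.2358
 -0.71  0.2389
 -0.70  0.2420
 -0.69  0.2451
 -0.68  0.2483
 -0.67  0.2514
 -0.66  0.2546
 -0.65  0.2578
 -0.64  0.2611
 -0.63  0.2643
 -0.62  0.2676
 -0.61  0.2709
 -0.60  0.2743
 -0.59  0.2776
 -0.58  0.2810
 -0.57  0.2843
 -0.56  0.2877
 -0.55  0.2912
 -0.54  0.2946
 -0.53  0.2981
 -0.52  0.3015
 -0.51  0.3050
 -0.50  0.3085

T = 0.75;  σ√T = 0.2338
ln(S/K) + (r + σ²/2)T = ln(460/400) + (0.013 + 0.27²/2)·0.75 = 0.1398 + 0.0371 = 0.1768
d₁ = 0.1768 / 0.2338 = 0.7563 → 0.76
d₂ = d₁ − σ√T = 0.7563 − 0.2338 = 0.5225 → 0.52
e^(−rT) = e^(−0.013·0.75) = 0.9903
N(−d₂) = N(-0.52) = 0.3015;  N(−d₁) = N(-0.76) = 0.2236
P = 400·0.9903·0.3015 − 460·0.2236 = 119.4302 − 102.8560 = 16.5742

$16.57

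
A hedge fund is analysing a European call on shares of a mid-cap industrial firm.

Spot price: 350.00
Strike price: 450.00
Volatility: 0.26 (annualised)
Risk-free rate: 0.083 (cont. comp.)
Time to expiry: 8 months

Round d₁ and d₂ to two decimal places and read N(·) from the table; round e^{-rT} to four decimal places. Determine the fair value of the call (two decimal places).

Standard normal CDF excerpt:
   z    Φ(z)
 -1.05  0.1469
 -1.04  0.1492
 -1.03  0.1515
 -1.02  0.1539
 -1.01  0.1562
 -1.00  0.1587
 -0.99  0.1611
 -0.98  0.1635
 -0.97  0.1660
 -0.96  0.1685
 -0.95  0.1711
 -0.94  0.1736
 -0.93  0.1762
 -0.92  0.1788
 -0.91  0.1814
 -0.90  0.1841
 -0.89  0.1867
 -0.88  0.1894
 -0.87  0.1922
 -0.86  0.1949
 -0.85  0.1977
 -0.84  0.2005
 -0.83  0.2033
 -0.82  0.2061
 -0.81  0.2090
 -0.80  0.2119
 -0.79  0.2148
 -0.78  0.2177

7.63

T = 0.6667;  σ√T = 0.2123
ln(S/K) + (r + σ²/2)T = ln(350/450) + (0.083 + 0.26²/2)·0.6667 = -0.2513 + 0.0779 = -0.1734
d₁ = -0.1734 / 0.2123 = -0.8170 which rounds to -0.82
d₂ = d₁ − σ√T = -0.8170 − 0.2123 = -1.0293 which rounds to -1.03
e^(−rT) = e^(−0.083·0.6667) = 0.9462
N(d₁) = N(-0.82) = 0.2061;  N(d₂) = N(-1.03) = 0.1515
C = 350·0.2061 − 450·0.9462·0.1515 = 72.1350 − 64.5072 = 7.6278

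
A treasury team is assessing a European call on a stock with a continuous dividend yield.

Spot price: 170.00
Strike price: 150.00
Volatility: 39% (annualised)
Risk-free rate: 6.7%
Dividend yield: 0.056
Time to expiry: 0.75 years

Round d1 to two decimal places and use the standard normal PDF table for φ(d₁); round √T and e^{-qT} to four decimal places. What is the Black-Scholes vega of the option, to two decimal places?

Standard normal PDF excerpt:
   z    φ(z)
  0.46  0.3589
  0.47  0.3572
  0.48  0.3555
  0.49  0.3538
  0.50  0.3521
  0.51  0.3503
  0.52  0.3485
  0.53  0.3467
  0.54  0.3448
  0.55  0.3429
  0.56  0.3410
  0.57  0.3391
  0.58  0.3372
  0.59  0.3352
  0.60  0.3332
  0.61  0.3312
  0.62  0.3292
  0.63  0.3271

σ√T = 0.39·√0.75 = 0.3377
d₁ = [ln(170/150) + (0.067 − 0.056 + 0.39²/2)·0.75] / 0.3377 = [0.1252 + 0.0653] / 0.3377 = 0.5639 ⇒ 0.56
√T = √0.75 = 0.8660
φ(d₁) = φ(0.56) = 0.3410
e^(−qT) = e^(−0.056·0.75) = 0.9589
vega = S·e^(−qT)·φ(d₁)·√T = 170·0.9589·0.3410·0.8660 = 48.1387

48.14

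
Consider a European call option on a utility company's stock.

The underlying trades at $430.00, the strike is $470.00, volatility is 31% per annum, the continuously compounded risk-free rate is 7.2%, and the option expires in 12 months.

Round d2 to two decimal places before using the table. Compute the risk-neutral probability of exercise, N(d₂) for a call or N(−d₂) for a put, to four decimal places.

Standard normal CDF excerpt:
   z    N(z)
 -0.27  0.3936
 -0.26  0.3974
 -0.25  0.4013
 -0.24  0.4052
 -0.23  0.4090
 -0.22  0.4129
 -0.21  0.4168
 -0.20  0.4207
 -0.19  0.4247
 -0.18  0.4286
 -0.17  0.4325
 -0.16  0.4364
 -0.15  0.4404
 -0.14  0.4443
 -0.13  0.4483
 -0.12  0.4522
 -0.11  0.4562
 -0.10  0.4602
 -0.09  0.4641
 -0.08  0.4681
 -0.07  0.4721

0.4168

σ√T = 0.31·√1 = 0.3100
ln(S/K) + (r + σ²/2)T = ln(430/470) + (0.072 + 0.31²/2)·1 = -0.0889 + 0.1200 = 0.0311
d₁ = 0.0311 / 0.3100 = 0.1003 → 0.10
d₂ = d₁ − σ√T = 0.1003 − 0.3100 = -0.2097 → -0.21
Pr(exercise) under Q = N(d₂) = 0.4168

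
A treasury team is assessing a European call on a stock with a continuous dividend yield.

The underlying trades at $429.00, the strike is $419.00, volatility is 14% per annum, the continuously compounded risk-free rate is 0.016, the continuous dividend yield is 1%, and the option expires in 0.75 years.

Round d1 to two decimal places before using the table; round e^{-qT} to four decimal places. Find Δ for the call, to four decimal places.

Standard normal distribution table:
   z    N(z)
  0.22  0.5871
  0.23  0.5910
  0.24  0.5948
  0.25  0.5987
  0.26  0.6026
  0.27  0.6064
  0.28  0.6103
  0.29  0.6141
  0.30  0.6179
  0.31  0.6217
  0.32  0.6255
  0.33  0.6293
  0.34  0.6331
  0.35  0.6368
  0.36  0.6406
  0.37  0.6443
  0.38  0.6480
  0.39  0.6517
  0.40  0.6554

σ√T = 0.14 × 0.8660 = 0.1212
d₁ = [ln(429/419) + (0.016 − 0.01 + 0.14²/2)·0.75] / 0.1212 = [0.0236 + 0.0119] / 0.1212 = 0.2923 → 0.29
N(d₁) = N(0.29) = 0.6141
Δ_call = exp(−qT)·N(d₁) = 0.9925·0.6141 = 0.6095

0.6095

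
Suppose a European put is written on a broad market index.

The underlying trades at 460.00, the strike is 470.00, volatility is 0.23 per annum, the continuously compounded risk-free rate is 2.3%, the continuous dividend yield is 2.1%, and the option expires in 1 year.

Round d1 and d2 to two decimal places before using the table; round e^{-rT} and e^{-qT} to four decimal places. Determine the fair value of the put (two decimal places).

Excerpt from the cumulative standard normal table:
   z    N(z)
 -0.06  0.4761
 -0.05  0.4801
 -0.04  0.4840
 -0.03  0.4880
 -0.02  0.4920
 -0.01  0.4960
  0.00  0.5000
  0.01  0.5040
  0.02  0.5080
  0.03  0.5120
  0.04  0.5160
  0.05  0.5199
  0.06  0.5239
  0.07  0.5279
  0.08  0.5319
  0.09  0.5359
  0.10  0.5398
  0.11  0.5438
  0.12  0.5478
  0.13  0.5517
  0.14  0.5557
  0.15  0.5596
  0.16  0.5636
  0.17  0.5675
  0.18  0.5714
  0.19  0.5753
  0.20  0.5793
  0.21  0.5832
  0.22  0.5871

σ√T = 0.23·√1 = 0.2300
d₁ = [ln(460/470) + (0.023 − 0.021 + ½·0.23²)·1] / (σ√T) = (-0.0215 + 0.0284) / 0.2300 = 0.0302 ≈ 0.03
d₂ = 0.0302 − 0.2300 = -0.1998 ≈ -0.20
e^(−qT) = e^(−0.021·1) = 0.9792;  e^(−rT) = e^(−0.023·1) = 0.9773
N(−d₂) = N(0.20) = 0.5793;  N(−d₁) = N(-0.03) = 0.4880
P = 470·0.9773·0.5793 − 460·0.9792·0.4880 = 266.0904 − 219.8108 = 46.2796

46.28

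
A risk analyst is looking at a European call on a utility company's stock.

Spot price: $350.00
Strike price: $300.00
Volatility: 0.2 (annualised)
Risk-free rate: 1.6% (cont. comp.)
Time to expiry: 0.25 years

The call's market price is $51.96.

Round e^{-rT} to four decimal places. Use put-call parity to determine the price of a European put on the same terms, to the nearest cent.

$0.76

exp(−rT) = exp(−0.016·0.25) = 0.9960
Put-call parity: C − P = S − K·e^(−rT) = 350 − 300·0.9960 = 350 − 298.8000 = 51.2000
P = C − (C − P) = 51.96 − (51.2000) = 0.7600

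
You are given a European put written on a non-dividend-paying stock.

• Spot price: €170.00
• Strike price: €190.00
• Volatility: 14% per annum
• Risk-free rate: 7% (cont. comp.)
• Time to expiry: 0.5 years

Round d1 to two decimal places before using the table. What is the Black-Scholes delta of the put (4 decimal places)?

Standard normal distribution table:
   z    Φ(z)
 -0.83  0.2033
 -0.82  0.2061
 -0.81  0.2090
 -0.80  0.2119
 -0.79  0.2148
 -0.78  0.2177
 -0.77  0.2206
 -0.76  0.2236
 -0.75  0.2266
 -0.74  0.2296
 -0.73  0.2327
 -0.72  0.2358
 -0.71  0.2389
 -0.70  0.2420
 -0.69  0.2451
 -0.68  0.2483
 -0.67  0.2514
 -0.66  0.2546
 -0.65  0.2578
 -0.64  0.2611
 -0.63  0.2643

T = 0.5;  σ√T = 0.0990
d₁ = [ln(170/190) + (0.07 + 0.14²/2)·0.5] / 0.0990 = [-0.1112 + 0.0399] / 0.0990 = -0.7205 which rounds to -0.72
N(d₁) = N(-0.72) = 0.2358
Δ_put = N(d₁) − 1 = 0.2358 − 1 = -0.7642

-0.7642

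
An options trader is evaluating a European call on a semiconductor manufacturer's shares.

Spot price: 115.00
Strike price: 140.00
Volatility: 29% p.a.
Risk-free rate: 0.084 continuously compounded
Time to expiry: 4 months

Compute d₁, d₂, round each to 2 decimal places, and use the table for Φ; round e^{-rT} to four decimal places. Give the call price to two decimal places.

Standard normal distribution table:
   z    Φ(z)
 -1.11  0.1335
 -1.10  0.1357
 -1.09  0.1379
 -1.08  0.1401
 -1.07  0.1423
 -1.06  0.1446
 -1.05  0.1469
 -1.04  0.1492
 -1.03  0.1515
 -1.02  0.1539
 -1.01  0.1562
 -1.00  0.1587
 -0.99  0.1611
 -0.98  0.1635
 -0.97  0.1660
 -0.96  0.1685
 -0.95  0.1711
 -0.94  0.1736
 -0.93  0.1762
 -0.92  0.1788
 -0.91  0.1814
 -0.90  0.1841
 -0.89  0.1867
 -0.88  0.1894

σ√T = 0.29 × 0.5774 = 0.1674
ln(S/K) + (r + σ²/2)T = ln(115/140) + (0.084 + 0.29²/2)·0.3333 = -0.1967 + 0.0420 = -0.1547
d₁ = -0.1547 / 0.1674 = -0.9239 → -0.92
d₂ = d₁ − σ√T = -0.9239 − 0.1674 = -1.0914 → -1.09
e^(−rT) = e^(−0.084·0.3333) = 0.9724
C = 115·N(-0.92) − 140·0.9724·N(-1.09) = 115·0.1788 − 140·0.9724·0.1379 = 20.5620 − 18.7732 = 1.7888

1.79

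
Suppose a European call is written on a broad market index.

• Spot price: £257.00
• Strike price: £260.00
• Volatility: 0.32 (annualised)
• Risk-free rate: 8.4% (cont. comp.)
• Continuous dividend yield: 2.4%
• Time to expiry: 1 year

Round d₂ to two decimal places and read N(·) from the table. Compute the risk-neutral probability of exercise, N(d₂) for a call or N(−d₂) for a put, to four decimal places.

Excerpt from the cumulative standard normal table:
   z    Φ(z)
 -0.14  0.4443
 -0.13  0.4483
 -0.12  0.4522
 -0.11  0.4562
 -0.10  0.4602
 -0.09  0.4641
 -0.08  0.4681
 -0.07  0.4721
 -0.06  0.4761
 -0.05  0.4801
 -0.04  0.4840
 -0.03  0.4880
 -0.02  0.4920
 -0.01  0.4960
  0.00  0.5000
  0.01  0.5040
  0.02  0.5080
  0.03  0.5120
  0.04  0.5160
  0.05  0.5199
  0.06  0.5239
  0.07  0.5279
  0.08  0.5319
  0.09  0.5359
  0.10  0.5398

0.4960

σ√T = 0.32·√1 = 0.3200
d₁ = [ln(257/260) + (0.084 − 0.024 + 0.32²/2)·1] / 0.3200 = [-0.0116 + 0.1112] / 0.3200 = 0.3112 ⇒ 0.31
d₂ = d₁ − σ√T = 0.3112 − 0.3200 = -0.0088 ⇒ -0.01
Pr(exercise) under Q = N(d₂) = 0.4960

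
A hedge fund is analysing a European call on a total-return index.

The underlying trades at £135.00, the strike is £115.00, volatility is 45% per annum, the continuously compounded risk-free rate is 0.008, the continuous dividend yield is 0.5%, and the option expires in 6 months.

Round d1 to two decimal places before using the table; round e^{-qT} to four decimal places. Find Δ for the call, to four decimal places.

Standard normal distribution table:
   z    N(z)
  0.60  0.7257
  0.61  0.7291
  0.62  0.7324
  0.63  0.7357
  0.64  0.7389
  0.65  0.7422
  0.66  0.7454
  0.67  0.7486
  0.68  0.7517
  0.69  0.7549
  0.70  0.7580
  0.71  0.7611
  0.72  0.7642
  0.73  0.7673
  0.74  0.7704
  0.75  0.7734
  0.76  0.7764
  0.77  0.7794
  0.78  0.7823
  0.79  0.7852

σ√T = 0.45·√0.5 = 0.3182
d₁ = [ln(135/115) + (0.008 − 0.005 + ½·0.45²)·0.5] / (σ√T) = (0.1603 + 0.0521) / 0.3182 = 0.6677 → 0.67
N(d₁) = N(0.67) = 0.7486
Δ_call = exp(−qT)·N(d₁) = 0.9975·0.7486 = 0.7467

0.7467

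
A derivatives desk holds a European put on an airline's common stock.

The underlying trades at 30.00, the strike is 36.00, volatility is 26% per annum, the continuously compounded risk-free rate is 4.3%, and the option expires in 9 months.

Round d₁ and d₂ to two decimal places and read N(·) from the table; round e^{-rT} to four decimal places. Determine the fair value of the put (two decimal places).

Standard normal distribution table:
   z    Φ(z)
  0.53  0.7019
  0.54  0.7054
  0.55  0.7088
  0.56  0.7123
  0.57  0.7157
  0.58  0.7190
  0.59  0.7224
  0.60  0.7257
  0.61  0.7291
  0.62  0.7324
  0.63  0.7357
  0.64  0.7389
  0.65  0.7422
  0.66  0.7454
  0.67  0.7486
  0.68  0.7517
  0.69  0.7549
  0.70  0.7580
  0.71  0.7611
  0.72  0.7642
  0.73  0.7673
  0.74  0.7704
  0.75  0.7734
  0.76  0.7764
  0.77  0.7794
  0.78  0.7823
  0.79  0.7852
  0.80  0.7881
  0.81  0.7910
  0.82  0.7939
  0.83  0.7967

T = 0.75;  σ√T = 0.2252
ln(S/K) + (r + σ²/2)T = ln(30/36) + (0.043 + 0.26²/2)·0.75 = -0.1823 + 0.0576 = -0.1247
d₁ = -0.1247 / 0.2252 = -0.5539 ≈ -0.55
d₂ = d₁ − σ√T = -0.5539 − 0.2252 = -0.7791 ≈ -0.78
e^(−rT) = e^(−0.043·0.75) = 0.9683
N(−d₂) = N(0.78) = 0.7823;  N(−d₁) = N(0.55) = 0.7088
P = 36·0.9683·0.7823 − 30·0.7088 = 27.2700 − 21.2640 = 6.0060

6.01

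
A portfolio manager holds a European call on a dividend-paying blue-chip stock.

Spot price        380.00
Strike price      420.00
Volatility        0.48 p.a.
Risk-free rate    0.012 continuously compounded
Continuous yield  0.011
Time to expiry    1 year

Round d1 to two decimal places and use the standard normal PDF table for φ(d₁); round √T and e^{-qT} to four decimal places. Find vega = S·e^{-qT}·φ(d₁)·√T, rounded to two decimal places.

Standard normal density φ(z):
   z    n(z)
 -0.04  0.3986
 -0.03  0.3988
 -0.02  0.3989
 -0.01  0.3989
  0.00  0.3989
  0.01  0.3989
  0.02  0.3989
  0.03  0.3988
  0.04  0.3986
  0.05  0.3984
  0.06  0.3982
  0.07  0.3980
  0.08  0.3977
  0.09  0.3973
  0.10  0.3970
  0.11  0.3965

149.89

σ√T = 0.48 × 1.0000 = 0.4800
d₁ = [ln(380/420) + (0.012 − 0.011 + 0.48²/2)·1] / 0.4800 = [-0.1001 + 0.1162] / 0.4800 = 0.0336 ≈ 0.03
√T = √1 = 1.0000
φ(d₁) = φ(0.03) = 0.3988
e^(−qT) = e^(−0.011·1) = 0.9891
vega = S·e^(−qT)·φ(d₁)·√T = 380·0.9891·0.3988·1.0000 = 149.8922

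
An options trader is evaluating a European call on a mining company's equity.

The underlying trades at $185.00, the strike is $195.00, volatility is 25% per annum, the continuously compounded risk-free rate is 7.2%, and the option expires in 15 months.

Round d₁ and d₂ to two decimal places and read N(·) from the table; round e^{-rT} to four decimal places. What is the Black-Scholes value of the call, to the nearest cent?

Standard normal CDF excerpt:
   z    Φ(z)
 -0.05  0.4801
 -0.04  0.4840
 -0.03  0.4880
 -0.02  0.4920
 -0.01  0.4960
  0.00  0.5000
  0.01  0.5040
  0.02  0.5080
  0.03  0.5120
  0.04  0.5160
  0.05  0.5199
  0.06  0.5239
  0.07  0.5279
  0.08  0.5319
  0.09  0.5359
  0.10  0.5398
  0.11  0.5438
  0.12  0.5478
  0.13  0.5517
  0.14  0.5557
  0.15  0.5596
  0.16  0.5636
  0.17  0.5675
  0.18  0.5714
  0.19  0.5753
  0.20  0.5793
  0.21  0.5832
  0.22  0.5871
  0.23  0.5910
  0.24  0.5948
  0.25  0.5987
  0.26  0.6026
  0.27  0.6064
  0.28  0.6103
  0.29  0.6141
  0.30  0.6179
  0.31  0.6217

$23.79

σ√T = 0.25·√1.25 = 0.2795
d₁ = [ln(185/195) + (0.072 + ½·0.25²)·1.25] / (σ√T) = (-0.0526 + 0.1291) / 0.2795 = 0.2734 ≈ 0.27
d₂ = 0.2734 − 0.2795 = -0.0061 ≈ -0.01
e^(−rT) = e^(−0.072·1.25) = 0.9139
C = 185·N(0.27) − 195·0.9139·N(-0.01) = 185·0.6064 − 195·0.9139·0.4960 = 112.1840 − 88.3924 = 23.7916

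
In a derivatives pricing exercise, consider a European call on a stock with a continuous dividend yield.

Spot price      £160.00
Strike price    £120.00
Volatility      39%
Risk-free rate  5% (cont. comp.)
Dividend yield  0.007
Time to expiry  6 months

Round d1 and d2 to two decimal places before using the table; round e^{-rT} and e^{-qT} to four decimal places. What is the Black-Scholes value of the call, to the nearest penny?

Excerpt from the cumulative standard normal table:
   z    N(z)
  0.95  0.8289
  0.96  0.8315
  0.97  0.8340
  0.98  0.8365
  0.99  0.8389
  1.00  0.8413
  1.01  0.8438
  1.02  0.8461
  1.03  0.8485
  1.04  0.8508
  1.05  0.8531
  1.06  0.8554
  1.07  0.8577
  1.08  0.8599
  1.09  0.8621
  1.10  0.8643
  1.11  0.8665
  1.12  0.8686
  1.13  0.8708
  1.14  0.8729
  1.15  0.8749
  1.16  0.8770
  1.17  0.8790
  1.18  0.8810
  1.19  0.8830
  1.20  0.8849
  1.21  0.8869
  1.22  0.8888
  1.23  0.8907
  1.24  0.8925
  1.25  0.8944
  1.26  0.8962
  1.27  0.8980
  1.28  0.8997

£44.99

σ√T = 0.39 × 0.7071 = 0.2758
ln(S/K) + (r − q + σ²/2)T = ln(160/120) + (0.05 − 0.007 + 0.39²/2)·0.5 = 0.2877 + 0.0595 = 0.3472
d₁ = 0.3472 / 0.2758 = 1.2590 which rounds to 1.26
d₂ = d₁ − σ√T = 1.2590 − 0.2758 = 0.9833 which rounds to 0.98
exp(−qT) = exp(−0.007·0.5) = 0.9965;  exp(−rT) = exp(−0.05·0.5) = 0.9753
C = 160·0.9965·N(1.26) − 120·0.9753·N(0.98) = 160·0.9965·0.8962 − 120·0.9753·0.8365 = 142.8901 − 97.9006 = 44.9895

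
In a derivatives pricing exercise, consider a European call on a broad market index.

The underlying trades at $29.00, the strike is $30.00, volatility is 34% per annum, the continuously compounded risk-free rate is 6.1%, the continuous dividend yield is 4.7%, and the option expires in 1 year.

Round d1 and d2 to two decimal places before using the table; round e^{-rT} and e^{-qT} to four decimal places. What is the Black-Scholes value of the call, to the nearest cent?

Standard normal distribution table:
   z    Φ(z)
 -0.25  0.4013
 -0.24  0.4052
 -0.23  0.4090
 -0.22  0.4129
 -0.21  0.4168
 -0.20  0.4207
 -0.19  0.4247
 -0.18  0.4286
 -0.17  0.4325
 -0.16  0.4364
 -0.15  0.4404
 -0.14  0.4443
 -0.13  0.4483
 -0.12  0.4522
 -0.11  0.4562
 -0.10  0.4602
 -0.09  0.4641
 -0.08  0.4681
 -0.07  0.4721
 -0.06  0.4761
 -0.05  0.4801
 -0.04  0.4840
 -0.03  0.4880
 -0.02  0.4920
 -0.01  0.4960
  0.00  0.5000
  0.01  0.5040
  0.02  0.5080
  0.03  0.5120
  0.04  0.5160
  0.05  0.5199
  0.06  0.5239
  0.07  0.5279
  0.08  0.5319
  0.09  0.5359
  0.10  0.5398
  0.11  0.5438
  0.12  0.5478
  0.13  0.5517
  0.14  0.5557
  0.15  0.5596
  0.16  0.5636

σ√T = 0.34 × 1.0000 = 0.3400
d₁ = [ln(29/30) + (0.061 − 0.047 + 0.34²/2)·1] / 0.3400 = [-0.0339 + 0.0718] / 0.3400 = 0.1115 which rounds to 0.11
d₂ = d₁ − σ√T = 0.1115 − 0.3400 = -0.2285 which rounds to -0.23
e^(−qT) = e^(−0.047·1) = 0.9541;  e^(−rT) = e^(−0.061·1) = 0.9408
C = 29·0.9541·N(0.11) − 30·0.9408·N(-0.23) = 29·0.9541·0.5438 − 30·0.9408·0.4090 = 15.0463 − 11.5436 = 3.5027

$3.50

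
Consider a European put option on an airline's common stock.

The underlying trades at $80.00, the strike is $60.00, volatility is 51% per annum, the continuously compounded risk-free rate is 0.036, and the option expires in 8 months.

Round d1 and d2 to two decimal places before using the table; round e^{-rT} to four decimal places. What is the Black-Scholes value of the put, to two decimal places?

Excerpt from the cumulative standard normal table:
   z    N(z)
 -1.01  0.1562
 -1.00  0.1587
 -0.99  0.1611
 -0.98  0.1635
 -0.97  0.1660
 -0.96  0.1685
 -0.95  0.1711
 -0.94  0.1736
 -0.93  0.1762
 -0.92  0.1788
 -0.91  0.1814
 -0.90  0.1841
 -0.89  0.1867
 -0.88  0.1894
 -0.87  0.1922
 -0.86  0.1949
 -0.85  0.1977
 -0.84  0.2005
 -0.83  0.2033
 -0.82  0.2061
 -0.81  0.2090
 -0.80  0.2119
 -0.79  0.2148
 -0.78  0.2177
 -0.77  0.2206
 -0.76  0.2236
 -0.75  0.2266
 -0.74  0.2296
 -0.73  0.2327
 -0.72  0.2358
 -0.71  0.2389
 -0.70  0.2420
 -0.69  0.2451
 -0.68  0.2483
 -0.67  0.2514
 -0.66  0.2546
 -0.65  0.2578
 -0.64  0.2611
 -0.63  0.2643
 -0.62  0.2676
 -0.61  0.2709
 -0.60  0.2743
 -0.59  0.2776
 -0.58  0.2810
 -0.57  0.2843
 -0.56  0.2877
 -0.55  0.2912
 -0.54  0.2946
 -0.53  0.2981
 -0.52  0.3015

$3.78

σ√T = 0.51·√0.6667 = 0.4164
d₁ = [ln(80/60) + (0.036 + ½·0.51²)·0.6667] / (σ√T) = (0.2877 + 0.1107) / 0.4164 = 0.9567 ≈ 0.96
d₂ = 0.9567 − 0.4164 = 0.5403 ≈ 0.54
e^(−rT) = e^(−0.036·0.6667) = 0.9763
N(−d₂) = N(-0.54) = 0.2946;  N(−d₁) = N(-0.96) = 0.1685
P = 60·0.9763·0.2946 − 80·0.1685 = 17.2571 − 13.4800 = 3.7771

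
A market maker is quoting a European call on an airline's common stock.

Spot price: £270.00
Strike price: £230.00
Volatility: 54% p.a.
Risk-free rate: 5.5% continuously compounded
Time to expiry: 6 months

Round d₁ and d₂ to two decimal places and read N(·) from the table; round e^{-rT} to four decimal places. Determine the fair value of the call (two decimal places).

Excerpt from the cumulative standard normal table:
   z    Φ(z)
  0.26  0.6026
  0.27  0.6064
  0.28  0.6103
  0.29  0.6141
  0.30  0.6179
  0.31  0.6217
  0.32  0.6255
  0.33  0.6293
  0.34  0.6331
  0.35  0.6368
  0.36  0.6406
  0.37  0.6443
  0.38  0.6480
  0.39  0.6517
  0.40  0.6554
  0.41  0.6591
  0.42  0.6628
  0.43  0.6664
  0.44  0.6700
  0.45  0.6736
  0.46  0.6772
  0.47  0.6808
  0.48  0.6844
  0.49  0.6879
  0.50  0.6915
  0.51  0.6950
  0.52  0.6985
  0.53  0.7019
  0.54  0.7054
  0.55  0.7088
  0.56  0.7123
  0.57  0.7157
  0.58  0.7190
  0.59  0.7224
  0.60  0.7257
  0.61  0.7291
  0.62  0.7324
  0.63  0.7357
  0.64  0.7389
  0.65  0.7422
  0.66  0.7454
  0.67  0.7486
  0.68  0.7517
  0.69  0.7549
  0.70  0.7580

σ√T = 0.54·√0.5 = 0.3818
ln(S/K) + (r + σ²/2)T = ln(270/230) + (0.055 + 0.54²/2)·0.5 = 0.1603 + 0.1004 = 0.2607
d₁ = 0.2607 / 0.3818 = 0.6829 which rounds to 0.68
d₂ = d₁ − σ√T = 0.6829 − 0.3818 = 0.3010 which rounds to 0.30
e^(−rT) = e^(−0.055·0.5) = 0.9729
C = 270·N(0.68) − 230·0.9729·N(0.30) = 270·0.7517 − 230·0.9729·0.6179 = 202.9590 − 138.2656 = 64.6934

£64.69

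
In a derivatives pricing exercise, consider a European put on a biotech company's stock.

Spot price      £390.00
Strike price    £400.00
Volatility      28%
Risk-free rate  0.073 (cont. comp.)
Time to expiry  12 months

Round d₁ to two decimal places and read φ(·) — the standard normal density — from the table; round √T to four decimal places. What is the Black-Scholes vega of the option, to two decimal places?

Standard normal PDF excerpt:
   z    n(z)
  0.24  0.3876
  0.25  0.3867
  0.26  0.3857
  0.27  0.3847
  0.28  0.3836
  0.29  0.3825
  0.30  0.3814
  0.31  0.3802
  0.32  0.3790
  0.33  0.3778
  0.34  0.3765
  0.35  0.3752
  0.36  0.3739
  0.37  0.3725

σ√T = 0.28·√1 = 0.2800
d₁ = [ln(390/400) + (0.073 + 0.28²/2)·1] / 0.2800 = [-0.0253 + 0.1122] / 0.2800 = 0.3103 which rounds to 0.31
√T = √1 = 1.0000
φ(d₁) = φ(0.31) = 0.3802
vega = S·φ(d₁)·√T = 390·0.3802·1.0000 = 148.2780
(Vega is the same for a European call and put with the same parameters.)

148.28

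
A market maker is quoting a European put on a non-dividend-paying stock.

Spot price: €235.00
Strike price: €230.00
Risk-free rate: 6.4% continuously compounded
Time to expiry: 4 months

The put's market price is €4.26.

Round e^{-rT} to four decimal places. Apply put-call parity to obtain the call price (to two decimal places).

€14.11

e^(−rT) = e^(−0.064·0.3333) = 0.9789
Put-call parity: C − P = S − K·e^(−rT) = 235 − 230·0.9789 = 235 − 225.1470 = 9.8530
C = P + (C − P) = 4.26 + (9.8530) = 14.1130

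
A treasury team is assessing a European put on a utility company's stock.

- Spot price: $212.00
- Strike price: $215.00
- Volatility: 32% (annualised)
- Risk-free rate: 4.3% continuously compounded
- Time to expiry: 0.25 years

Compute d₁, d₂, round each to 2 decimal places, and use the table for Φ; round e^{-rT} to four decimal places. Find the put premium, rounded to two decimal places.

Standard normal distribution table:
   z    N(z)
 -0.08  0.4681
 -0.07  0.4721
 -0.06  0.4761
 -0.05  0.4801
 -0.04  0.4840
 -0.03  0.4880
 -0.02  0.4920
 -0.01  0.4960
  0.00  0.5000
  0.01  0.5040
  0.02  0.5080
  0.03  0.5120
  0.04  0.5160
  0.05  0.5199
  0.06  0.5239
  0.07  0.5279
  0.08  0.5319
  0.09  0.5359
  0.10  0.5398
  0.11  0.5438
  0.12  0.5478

T = 0.25;  σ√T = 0.1600
d₁ = [ln(212/215) + (0.043 + 0.32²/2)·0.25] / 0.1600 = [-0.0141 + 0.0236] / 0.1600 = 0.0594 ⇒ 0.06
d₂ = d₁ − σ√T = 0.0594 − 0.1600 = -0.1006 ⇒ -0.10
e^(−rT) = e^(−0.043·0.25) = 0.9893
P = 215·0.9893·N(0.10) − 212·N(-0.06) = 215·0.9893·0.5398 − 212·0.4761 = 114.8152 − 100.9332 = 13.8820

$13.88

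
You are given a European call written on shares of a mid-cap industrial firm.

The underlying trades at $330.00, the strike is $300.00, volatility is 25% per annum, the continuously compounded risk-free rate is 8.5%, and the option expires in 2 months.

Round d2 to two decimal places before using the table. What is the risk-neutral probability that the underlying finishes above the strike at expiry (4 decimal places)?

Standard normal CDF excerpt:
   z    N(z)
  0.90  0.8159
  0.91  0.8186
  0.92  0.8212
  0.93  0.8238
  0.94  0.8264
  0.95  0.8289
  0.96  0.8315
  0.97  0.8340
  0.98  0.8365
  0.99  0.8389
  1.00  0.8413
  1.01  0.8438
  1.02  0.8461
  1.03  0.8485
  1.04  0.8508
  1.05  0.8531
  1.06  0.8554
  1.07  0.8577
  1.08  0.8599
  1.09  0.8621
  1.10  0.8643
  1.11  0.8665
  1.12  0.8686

0.8461

σ√T = 0.25 × 0.4082 = 0.1021
d₁ = [ln(330/300) + (0.085 + 0.25²/2)·0.1667] / 0.1021 = [0.0953 + 0.0194] / 0.1021 = 1.1237 which rounds to 1.12
d₂ = d₁ − σ√T = 1.1237 − 0.1021 = 1.0216 which rounds to 1.02
Risk-neutral Pr[S_T > K] = N(d₂) = N(1.02) = 0.8461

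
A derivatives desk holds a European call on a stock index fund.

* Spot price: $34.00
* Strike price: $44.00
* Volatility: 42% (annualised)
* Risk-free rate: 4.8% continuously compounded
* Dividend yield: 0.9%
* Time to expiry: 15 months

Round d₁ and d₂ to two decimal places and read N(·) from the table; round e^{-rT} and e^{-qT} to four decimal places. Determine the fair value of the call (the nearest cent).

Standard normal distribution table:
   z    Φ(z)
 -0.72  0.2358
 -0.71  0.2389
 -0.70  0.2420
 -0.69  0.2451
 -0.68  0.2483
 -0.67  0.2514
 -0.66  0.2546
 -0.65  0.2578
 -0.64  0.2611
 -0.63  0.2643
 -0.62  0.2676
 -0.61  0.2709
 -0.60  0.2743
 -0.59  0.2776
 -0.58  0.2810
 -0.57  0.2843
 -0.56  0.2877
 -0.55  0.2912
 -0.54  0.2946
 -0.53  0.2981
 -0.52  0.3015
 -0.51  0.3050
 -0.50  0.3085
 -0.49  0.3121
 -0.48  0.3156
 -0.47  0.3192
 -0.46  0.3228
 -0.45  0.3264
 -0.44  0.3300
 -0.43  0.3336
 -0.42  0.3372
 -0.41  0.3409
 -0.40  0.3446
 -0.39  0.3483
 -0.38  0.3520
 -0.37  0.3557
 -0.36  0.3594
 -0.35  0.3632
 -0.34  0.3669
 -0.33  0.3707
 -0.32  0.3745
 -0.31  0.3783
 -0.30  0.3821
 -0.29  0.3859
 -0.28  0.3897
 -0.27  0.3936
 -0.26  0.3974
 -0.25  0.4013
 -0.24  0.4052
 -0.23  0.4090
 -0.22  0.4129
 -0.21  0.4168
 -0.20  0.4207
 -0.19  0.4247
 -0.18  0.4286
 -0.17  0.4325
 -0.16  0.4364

$3.72

σ√T = 0.42·√1.25 = 0.4696
d₁ = [ln(34/44) + (0.048 − 0.009 + ½·0.42²)·1.25] / (σ√T) = (-0.2578 + 0.1590) / 0.4696 = -0.2105 which rounds to -0.21
d₂ = -0.2105 − 0.4696 = -0.6800 which rounds to -0.68
e^(−qT) = e^(−0.009·1.25) = 0.9888;  e^(−rT) = e^(−0.048·1.25) = 0.9418
N(d₁) = N(-0.21) = 0.4168;  N(d₂) = N(-0.68) = 0.2483
C = 34·0.9888·0.4168 − 44·0.9418·0.2483 = 14.0125 − 10.2894 = 3.7231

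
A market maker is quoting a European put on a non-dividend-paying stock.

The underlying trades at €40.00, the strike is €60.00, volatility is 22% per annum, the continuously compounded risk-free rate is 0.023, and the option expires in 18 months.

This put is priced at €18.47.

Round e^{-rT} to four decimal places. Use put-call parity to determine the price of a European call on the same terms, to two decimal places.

exp(−rT) = exp(−0.023·1.5) = 0.9661
Put-call parity: C − P = S − K·e^(−rT) = 40 − 60·0.9661 = 40 − 57.9660 = -17.9660
C = P + (C − P) = 18.47 + (-17.9660) = 0.5040

€0.50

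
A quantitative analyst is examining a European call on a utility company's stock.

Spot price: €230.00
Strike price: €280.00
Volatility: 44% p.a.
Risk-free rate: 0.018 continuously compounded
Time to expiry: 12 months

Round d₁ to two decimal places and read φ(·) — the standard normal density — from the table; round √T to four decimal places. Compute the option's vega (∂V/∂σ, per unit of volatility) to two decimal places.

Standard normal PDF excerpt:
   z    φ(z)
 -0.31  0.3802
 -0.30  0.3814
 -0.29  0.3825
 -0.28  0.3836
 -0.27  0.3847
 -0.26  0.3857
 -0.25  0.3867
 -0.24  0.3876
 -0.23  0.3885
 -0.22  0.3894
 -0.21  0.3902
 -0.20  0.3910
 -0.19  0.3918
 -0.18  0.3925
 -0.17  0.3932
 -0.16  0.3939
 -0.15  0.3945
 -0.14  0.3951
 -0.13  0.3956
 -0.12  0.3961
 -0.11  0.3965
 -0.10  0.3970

T = 1;  σ√T = 0.4400
ln(S/K) + (r + σ²/2)T = ln(230/280) + (0.018 + 0.44²/2)·1 = -0.1967 + 0.1148 = -0.0819
d₁ = -0.0819 / 0.4400 = -0.1862 which rounds to -0.19
√T = √1 = 1.0000
φ(d₁) = φ(-0.19) = 0.3918
vega = S·φ(d₁)·√T = 230·0.3918·1.0000 = 90.1140

90.11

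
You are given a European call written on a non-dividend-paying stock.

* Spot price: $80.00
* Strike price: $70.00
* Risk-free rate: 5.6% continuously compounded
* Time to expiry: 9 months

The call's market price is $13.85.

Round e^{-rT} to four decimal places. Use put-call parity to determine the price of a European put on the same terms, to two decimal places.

exp(−rT) = exp(−0.056·0.75) = 0.9589
Put-call parity: C − P = S − K·e^(−rT) = 80 − 70·0.9589 = 80 − 67.1230 = 12.8770
P = C − (C − P) = 13.85 − (12.8770) = 0.9730

$0.97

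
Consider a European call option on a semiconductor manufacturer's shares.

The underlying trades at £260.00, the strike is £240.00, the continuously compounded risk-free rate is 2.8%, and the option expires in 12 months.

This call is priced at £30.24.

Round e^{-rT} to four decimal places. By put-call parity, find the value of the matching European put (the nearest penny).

e^(−rT) = e^(−0.028·1) = 0.9724
Put-call parity: C − P = S − K·e^(−rT) = 260 − 240·0.9724 = 260 − 233.3760 = 26.6240
P = C − (C − P) = 30.24 − (26.6240) = 3.6160

£3.62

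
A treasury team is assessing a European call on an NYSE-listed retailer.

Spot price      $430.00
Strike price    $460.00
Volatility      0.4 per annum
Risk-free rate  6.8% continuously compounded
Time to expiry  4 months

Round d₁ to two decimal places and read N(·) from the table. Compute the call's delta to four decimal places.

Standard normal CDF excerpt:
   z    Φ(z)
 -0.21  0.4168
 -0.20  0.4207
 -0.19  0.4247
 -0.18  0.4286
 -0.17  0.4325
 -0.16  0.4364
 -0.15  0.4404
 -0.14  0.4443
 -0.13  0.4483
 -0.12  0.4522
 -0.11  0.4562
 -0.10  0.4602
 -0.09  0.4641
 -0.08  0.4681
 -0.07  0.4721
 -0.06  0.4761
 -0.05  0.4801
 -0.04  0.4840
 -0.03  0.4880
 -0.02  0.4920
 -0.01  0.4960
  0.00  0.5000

T = 0.3333;  σ√T = 0.2309
ln(S/K) + (r + σ²/2)T = ln(430/460) + (0.068 + 0.4²/2)·0.3333 = -0.0674 + 0.0493 = -0.0181
d₁ = -0.0181 / 0.2309 = -0.0784 ≈ -0.08
N(d₁) = N(-0.08) = 0.4681
Δ_call = N(d₁) = 0.4681

0.4681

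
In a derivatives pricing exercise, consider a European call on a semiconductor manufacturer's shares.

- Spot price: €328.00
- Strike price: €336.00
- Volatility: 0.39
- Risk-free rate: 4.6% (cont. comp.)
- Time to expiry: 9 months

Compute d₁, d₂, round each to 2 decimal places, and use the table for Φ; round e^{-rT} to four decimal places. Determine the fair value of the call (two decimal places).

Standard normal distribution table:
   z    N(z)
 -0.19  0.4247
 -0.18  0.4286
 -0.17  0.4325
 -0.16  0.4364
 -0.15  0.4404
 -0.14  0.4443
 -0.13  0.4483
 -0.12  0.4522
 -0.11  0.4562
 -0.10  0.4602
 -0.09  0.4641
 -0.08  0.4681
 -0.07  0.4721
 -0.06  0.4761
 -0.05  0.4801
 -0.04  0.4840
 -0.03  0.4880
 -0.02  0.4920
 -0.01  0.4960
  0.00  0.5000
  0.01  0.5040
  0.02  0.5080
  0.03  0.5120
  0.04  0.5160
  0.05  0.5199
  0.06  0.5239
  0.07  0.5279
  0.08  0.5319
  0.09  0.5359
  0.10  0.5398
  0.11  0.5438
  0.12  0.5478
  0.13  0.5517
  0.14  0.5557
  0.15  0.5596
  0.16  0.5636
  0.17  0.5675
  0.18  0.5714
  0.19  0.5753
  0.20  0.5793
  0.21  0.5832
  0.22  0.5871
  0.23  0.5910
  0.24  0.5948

€45.79

σ√T = 0.39·√0.75 = 0.3377
d₁ = [ln(328/336) + (0.046 + ½·0.39²)·0.75] / (σ√T) = (-0.0241 + 0.0915) / 0.3377 = 0.1997 → 0.20
d₂ = 0.1997 − 0.3377 = -0.1381 → -0.14
e^(−rT) = e^(−0.046·0.75) = 0.9661
C = 328·N(0.20) − 336·0.9661·N(-0.14) = 328·0.5793 − 336·0.9661·0.4443 = 190.0104 − 144.2240 = 45.7864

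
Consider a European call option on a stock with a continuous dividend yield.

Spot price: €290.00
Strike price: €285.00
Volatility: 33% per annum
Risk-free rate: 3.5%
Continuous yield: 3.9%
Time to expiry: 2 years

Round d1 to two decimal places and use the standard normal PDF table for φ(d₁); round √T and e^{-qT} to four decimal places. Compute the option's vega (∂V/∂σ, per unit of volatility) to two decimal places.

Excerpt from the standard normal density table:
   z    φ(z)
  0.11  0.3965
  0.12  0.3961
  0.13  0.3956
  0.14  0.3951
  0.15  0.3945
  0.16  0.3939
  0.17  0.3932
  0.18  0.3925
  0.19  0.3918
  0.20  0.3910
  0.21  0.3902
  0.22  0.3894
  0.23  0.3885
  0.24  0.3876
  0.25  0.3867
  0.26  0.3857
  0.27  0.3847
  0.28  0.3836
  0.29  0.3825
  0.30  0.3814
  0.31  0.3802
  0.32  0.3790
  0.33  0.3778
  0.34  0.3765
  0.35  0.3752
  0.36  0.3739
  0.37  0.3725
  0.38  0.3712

T = 2;  σ√T = 0.4667
ln(S/K) + (r − q + σ²/2)T = ln(290/285) + (0.035 − 0.039 + 0.33²/2)·2 = 0.0174 + 0.1009 = 0.1183
d₁ = 0.1183 / 0.4667 = 0.2535 → 0.25
√T = √2 = 1.4142
φ(d₁) = φ(0.25) = 0.3867
exp(−qT) = exp(−0.039·2) = 0.9250
vega = S·exp(−qT)·φ(d₁)·√T = 290·0.9250·0.3867·1.4142 = 146.6982

146.70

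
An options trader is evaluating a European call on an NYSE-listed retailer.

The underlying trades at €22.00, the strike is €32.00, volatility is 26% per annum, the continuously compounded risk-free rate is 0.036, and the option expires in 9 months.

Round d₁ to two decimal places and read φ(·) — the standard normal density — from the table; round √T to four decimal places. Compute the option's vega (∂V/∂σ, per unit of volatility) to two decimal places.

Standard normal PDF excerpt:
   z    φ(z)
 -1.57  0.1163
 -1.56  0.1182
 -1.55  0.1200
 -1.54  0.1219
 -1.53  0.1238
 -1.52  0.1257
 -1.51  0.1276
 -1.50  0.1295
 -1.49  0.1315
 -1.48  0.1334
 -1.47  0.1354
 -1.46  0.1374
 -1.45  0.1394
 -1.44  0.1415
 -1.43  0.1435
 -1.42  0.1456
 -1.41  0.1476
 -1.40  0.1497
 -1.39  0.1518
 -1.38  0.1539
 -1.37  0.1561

T = 0.75;  σ√T = 0.2252
d₁ = [ln(22/32) + (0.036 + ½·0.26²)·0.75] / (σ√T) = (-0.3747 + 0.0524) / 0.2252 = -1.4316 ⇒ -1.43
√T = √0.75 = 0.8660
φ(d₁) = φ(-1.43) = 0.1435
vega = S·φ(d₁)·√T = 22·0.1435·0.8660 = 2.7340
(Vega is the same for a European call and put with the same parameters.)

2.73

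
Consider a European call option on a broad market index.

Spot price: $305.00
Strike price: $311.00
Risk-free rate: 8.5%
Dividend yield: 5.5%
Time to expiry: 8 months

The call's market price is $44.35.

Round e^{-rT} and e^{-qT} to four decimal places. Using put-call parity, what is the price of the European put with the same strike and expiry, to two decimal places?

$44.19

e^(−qT) = e^(−0.055·0.6667) = 0.9640;  e^(−rT) = e^(−0.085·0.6667) = 0.9449
Put-call parity: C − P = S·e^(−qT) − K·e^(−rT) = 305·0.9640 − 311·0.9449 = 294.0200 − 293.8639 = 0.1561
P = C − (C − P) = 44.35 − (0.1561) = 44.1939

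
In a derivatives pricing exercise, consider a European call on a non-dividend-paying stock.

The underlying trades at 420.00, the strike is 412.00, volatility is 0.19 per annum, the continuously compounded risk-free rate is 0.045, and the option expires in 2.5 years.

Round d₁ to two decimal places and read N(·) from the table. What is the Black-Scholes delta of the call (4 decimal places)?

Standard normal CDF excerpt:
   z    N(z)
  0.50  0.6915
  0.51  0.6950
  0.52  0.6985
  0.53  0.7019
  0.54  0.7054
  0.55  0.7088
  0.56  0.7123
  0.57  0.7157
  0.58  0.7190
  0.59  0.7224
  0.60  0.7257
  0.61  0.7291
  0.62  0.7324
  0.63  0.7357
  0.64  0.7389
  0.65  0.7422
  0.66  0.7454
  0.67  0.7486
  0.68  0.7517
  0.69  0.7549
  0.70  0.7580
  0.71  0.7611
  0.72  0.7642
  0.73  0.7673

T = 2.5;  σ√T = 0.3004
d₁ = [ln(420/412) + (0.045 + 0.19²/2)·2.5] / 0.3004 = [0.0192 + 0.1576] / 0.3004 = 0.5887 ≈ 0.59
N(d₁) = N(0.59) = 0.7224
Δ_call = N(d₁) = 0.7224

0.7224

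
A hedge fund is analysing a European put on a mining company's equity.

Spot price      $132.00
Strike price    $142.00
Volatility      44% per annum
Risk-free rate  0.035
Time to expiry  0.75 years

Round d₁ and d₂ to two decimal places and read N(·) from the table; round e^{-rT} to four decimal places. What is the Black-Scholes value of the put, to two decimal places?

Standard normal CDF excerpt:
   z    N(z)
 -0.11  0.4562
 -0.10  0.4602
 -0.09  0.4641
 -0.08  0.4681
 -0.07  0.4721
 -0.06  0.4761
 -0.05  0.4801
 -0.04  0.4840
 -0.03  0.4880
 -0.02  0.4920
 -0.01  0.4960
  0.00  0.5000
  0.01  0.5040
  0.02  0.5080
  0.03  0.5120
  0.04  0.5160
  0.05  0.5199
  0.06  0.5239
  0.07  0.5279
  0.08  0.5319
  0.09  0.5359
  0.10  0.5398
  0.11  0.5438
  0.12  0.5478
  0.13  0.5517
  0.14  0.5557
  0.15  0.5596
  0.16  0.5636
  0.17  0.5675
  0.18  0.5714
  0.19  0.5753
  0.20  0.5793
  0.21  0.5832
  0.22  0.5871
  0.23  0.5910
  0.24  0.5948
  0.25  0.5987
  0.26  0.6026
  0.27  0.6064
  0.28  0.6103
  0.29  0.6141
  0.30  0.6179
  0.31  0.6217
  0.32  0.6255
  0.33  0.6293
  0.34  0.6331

$23.68

T = 0.75;  σ√T = 0.3811
d₁ = [ln(132/142) + (0.035 + 0.44²/2)·0.75] / 0.3811 = [-0.0730 + 0.0988] / 0.3811 = 0.0678 which rounds to 0.07
d₂ = d₁ − σ√T = 0.0678 − 0.3811 = -0.3133 which rounds to -0.31
e^(−rT) = e^(−0.035·0.75) = 0.9741
N(−d₂) = N(0.31) = 0.6217;  N(−d₁) = N(-0.07) = 0.4721
P = 142·0.9741·0.6217 − 132·0.4721 = 85.9949 − 62.3172 = 23.6777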